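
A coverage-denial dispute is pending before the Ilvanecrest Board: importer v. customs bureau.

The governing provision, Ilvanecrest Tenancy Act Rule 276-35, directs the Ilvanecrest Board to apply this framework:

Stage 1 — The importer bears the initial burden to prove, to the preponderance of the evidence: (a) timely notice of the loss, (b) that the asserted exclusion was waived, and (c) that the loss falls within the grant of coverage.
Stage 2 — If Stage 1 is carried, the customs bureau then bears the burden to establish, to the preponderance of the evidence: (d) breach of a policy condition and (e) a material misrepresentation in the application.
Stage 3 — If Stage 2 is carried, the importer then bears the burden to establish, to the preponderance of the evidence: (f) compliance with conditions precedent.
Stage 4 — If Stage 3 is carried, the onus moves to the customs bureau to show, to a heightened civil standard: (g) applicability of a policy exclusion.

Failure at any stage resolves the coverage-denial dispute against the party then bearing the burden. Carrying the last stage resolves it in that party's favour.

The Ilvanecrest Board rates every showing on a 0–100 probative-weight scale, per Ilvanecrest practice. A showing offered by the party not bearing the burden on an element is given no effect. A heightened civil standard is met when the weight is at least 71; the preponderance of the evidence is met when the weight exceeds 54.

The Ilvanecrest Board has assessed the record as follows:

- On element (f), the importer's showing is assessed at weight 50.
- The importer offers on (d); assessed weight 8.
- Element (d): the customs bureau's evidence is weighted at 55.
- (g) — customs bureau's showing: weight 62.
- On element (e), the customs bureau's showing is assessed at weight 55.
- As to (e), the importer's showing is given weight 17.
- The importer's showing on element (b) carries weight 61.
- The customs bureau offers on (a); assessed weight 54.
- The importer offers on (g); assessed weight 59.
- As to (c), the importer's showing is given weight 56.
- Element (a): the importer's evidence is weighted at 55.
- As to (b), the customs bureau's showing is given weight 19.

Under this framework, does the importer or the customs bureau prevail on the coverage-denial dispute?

customs bureau

Stage 1 — burden on importer; standard: the preponderance of the evidence (weight exceeds 54).
    (a): 55 (customs bureau's 54 disregarded) > 54 [met]
    (b): 61 (customs bureau's 19 disregarded) > 54 [met]
    (c): 56 > 54 [met]
  The importer carries Stage 1; the customs bureau now bears the burden.
Stage 2 — burden on customs bureau; standard: the preponderance of the evidence (weight exceeds 54).
    (d): 55 (importer's 8 disregarded) > 54 [met]
    (e): 55 (importer's 17 disregarded) > 54 [met]
  Stage 2 is satisfied; the onus moves to the importer.
Stage 3 — burden on importer; standard: the preponderance of the evidence (weight exceeds 54).
    (f): 50 ≤ 54 [not met]
  Not every element is met, so the importer fails to carry Stage 3.
So the customs bureau prevails.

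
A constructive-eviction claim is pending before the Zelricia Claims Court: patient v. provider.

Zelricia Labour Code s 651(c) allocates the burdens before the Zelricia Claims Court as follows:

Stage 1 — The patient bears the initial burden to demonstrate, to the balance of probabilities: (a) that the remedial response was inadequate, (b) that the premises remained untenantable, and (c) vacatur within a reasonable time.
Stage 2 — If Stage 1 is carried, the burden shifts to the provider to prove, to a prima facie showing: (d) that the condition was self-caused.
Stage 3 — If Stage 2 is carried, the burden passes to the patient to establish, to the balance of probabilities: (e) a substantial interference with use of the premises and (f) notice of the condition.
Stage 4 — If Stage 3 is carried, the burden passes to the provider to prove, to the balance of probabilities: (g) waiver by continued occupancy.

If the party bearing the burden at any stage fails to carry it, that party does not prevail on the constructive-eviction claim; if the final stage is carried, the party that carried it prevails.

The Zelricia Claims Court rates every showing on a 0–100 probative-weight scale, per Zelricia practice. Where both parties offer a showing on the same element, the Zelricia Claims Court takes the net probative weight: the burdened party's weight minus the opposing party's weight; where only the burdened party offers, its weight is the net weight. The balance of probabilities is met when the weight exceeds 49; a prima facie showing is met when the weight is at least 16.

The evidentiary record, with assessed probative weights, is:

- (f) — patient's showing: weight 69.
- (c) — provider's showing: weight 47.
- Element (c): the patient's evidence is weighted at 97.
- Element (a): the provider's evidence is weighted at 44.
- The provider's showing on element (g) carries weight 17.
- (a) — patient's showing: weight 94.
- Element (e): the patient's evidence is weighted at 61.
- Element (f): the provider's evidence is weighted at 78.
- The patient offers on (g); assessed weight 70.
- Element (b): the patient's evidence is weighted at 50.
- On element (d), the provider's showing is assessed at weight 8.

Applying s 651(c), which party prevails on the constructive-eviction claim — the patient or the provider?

Stage 1 (patient, the balance of probabilities, weight exceeds 49): (a) net 94−44=50 > 49 — meets; (b) 50 > 49 — meets; (c) net 97−47=50 > 49 — meets.
  All elements met. The burden passes to the provider.
Stage 2 (provider, a prima facie showing, weight is at least 16): (d) 8 < 16 — fails.
  Not every element is met, so the provider fails to carry Stage 2.
The analysis ends at Stage 2; the patient prevails.

patient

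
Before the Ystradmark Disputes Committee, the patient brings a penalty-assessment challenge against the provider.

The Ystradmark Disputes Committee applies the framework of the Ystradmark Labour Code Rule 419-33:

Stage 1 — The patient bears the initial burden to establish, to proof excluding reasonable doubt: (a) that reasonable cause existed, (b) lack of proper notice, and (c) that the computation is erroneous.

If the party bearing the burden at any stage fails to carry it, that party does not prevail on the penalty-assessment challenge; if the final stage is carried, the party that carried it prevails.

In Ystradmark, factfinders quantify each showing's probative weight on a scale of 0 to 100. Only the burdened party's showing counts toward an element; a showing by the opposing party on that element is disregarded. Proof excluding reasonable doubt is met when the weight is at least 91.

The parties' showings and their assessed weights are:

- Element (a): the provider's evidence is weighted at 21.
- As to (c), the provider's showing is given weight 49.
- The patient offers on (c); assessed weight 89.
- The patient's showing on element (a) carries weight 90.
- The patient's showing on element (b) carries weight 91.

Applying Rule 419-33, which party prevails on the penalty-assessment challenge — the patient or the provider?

provider

At Stage 1 the patient must meet proof excluding reasonable doubt (weight is at least 91): on (a) the weight is 90 (the provider's 21 is given no effect), < 91, so (a) does not meet the standard; on (b) the weight is 91, ≥ 91, so (b) meets the standard; on (c) the weight is 89 (the provider's 49 is given no effect), < 91, so (c) does not meet the standard.
  Not every element is met, so the patient fails to carry Stage 1.
The provider prevails.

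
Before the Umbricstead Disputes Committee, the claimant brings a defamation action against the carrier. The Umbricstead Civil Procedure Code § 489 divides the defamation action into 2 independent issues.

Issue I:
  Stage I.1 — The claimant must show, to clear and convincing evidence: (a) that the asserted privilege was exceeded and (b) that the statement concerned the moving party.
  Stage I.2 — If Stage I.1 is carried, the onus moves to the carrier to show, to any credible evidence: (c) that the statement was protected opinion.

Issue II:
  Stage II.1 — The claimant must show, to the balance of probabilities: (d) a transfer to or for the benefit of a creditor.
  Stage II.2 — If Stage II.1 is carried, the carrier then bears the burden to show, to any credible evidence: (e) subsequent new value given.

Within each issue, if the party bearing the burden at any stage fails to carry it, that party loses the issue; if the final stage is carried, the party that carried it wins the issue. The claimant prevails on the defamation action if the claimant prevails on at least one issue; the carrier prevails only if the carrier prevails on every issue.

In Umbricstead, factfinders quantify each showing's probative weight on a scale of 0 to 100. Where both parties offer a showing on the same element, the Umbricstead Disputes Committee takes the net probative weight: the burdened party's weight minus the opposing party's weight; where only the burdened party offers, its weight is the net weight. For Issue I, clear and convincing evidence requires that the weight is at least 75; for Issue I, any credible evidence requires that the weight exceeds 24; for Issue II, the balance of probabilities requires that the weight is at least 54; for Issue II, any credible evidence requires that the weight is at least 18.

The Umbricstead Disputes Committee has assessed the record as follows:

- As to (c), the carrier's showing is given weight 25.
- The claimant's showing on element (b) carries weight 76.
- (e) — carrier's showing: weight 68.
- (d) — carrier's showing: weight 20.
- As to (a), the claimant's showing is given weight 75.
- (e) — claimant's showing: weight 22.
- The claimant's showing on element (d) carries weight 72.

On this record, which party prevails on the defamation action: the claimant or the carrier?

— Issue I —
Stage I.1 — burden on claimant; standard: clear and convincing evidence (weight is at least 75).
    (a): 75 ≥ 75 [met]
    (b): 76 ≥ 75 [met]
  Stage I.1 carried; the burden shifts to the carrier.
Stage I.2 — burden on carrier; standard: any credible evidence (weight exceeds 24).
    (c): 25 > 24 [met]
  All elements met at the final stage.
Every stage carried; the carrier prevails on this issue.
— Issue II —
At Stage II.1 the claimant must meet the balance of probabilities (weight is at least 54): on (d) the weight is 72 less the opposing 20 gives net 52, which does not reach 54, so (d) does not meet the standard.
  Stage II.1 not carried; the claimant fails its burden.
The analysis ends at Stage II.1; the carrier prevails on this issue.
Per-issue: Issue I → carrier; Issue II → carrier. The claimant must prevail on at least one issue; overall, the carrier prevails.

carrier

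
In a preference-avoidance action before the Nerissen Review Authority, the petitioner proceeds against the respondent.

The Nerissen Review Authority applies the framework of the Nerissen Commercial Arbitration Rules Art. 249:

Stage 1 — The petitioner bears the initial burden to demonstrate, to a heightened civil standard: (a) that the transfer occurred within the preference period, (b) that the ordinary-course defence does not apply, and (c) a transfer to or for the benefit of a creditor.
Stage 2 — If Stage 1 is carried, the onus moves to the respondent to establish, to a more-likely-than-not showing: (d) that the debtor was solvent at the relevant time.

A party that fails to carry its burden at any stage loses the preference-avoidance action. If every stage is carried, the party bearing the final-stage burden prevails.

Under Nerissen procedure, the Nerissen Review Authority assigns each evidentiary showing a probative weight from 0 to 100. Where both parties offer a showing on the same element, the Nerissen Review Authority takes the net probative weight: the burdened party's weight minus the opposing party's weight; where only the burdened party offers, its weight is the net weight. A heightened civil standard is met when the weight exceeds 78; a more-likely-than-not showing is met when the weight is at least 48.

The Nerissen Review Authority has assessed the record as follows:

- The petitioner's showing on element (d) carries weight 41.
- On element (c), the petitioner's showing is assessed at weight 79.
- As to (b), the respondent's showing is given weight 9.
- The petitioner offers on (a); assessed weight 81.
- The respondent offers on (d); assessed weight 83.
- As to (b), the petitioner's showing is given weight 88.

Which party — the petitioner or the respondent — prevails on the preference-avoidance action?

petitioner

Stage 1 — burden on petitioner; standard: a heightened civil standard (weight exceeds 78).
    (a): 81 > 78 [met]
    (b): 88 − 9 = 79 > 78 [met]
    (c): 79 > 78 [met]
  The petitioner carries Stage 1; the respondent now bears the burden.
Stage 2 — burden on respondent; standard: a more-likely-than-not showing (weight is at least 48).
    (d): 83 − 41 = 42 < 48 [not met]
  Stage 2 not carried; the respondent fails its burden.
The analysis ends at Stage 2; the petitioner prevails.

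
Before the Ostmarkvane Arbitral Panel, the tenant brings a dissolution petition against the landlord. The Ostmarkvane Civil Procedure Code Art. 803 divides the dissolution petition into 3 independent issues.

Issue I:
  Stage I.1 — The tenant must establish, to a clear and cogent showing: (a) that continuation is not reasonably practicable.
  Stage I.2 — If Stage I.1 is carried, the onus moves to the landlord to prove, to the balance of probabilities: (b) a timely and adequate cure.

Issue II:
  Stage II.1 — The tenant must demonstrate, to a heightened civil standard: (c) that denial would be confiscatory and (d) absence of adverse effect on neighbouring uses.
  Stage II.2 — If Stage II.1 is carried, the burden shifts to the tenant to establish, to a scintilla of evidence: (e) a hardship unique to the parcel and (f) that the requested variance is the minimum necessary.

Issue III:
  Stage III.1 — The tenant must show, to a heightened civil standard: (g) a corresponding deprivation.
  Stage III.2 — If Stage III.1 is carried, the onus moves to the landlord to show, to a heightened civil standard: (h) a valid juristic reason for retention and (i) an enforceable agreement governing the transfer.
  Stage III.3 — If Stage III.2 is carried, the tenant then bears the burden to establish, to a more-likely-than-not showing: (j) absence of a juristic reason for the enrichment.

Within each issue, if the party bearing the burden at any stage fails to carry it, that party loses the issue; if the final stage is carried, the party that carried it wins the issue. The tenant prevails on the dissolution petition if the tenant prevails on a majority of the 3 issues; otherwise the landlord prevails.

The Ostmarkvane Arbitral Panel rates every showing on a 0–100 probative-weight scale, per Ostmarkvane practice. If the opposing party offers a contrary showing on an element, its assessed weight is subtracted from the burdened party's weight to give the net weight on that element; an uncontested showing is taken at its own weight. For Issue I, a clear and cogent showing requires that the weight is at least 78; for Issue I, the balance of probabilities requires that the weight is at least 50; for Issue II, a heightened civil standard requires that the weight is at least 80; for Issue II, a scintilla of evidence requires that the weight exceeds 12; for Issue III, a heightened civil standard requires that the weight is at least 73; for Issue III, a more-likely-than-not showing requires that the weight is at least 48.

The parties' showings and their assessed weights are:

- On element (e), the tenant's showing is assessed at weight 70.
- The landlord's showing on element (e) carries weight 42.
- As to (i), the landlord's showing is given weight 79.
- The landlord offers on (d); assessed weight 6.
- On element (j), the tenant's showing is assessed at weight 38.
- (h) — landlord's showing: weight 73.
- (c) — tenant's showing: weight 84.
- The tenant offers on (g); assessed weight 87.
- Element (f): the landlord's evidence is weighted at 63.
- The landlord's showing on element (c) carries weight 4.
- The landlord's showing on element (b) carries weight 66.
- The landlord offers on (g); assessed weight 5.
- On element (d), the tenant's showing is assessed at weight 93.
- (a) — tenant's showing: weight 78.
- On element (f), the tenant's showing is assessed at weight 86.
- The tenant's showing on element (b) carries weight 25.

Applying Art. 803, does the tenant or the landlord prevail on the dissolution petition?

— Issue I —
At Stage I.1 the tenant must meet a clear and cogent showing (weight is at least 78): on (a) the weight is 78, ≥ 78, so (a) meets the standard.
  Stage I.1 is satisfied; the onus moves to the landlord.
At Stage I.2 the landlord must meet the balance of probabilities (weight is at least 50): on (b) the weight is 66 less the opposing 25 gives net 41, < 50, so (b) does not meet the standard.
  Stage I.2 not carried; the landlord fails its burden.
So the tenant prevails on this issue.
— Issue II —
Stage II.1 (tenant, a heightened civil standard, weight is at least 80): (c) net 84−4=80 ≥ 80 — meets; (d) net 93−6=87 ≥ 80 — meets.
  Stage II.1 is satisfied; the tenant continues to bear the burden.
Stage II.2 (tenant, a scintilla of evidence, weight exceeds 12): (e) net 70−42=28 > 12 — meets; (f) net 86−63=23 > 12 — meets.
  The tenant carries the last stage.
Every stage carried; the tenant prevails on this issue.
— Issue III —
Stage III.1 (tenant, a heightened civil standard, weight is at least 73): (g) net 87−5=82 ≥ 73 — meets.
  All elements met. The burden passes to the landlord.
Stage III.2 (landlord, a heightened civil standard, weight is at least 73): (h) 73 ≥ 73 — meets; (i) 79 ≥ 73 — meets.
  The landlord carries Stage III.2; the tenant now bears the burden.
Stage III.3 (tenant, a more-likely-than-not showing, weight is at least 48): (j) 38 < 48 — fails.
  Stage III.3 not carried; the tenant fails its burden.
The landlord prevails on this issue.
Per-issue: Issue I → tenant; Issue II → tenant; Issue III → landlord. The tenant must prevail on a majority of issues; overall, the tenant prevails.

tenant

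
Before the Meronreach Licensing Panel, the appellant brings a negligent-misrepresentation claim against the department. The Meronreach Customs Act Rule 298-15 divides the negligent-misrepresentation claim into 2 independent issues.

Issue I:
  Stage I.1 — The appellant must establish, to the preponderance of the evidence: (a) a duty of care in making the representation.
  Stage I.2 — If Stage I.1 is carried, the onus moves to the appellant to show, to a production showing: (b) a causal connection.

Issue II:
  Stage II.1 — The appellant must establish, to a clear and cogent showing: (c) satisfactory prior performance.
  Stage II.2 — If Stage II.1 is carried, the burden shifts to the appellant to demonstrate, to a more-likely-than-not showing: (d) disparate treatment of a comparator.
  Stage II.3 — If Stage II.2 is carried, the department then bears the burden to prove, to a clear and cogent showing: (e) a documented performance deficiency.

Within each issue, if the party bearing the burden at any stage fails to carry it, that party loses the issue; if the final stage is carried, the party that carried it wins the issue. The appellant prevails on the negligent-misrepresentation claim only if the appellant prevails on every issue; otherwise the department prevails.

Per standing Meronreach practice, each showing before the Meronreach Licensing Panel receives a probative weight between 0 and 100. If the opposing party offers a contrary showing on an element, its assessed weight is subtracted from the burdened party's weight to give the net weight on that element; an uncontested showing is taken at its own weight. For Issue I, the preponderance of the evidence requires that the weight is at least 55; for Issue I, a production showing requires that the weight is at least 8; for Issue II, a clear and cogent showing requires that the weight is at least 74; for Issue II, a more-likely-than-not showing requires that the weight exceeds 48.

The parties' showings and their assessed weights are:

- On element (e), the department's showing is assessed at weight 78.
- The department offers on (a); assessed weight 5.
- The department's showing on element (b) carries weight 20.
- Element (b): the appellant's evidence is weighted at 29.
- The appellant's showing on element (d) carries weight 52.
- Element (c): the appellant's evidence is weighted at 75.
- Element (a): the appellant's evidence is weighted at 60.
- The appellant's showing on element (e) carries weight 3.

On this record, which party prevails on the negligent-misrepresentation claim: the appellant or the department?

— Issue I —
Stage I.1 — burden on appellant; standard: the preponderance of the evidence (weight is at least 55).
    (a): 60 − 5 = 55 ≥ 55 [met]
  All elements met. The appellant retains the burden for Stage I.2.
Stage I.2 — burden on appellant; standard: a production showing (weight is at least 8).
    (b): 29 − 20 = 9 ≥ 8 [met]
  The appellant carries the last stage.
All stages carried — the appellant prevails on this issue.
— Issue II —
At Stage II.1 the appellant must meet a clear and cogent showing (weight is at least 74): on (c) the weight is 75, which does reach 74, so (c) meets the standard.
  Stage II.1 carried; the burden remains with the appellant.
At Stage II.2 the appellant must meet a more-likely-than-not showing (weight exceeds 48): on (d) the weight is 52, > 48, so (d) meets the standard.
  The appellant carries Stage II.2; the department now bears the burden.
At Stage II.3 the department must meet a clear and cogent showing (weight is at least 74): on (e) the weight is 78 less the opposing 3 gives net 75, ≥ 74, so (e) meets the standard.
  All elements met at the final stage.
With every stage satisfied, the department prevails on this issue.
Per-issue: Issue I → appellant; Issue II → department. The appellant must prevail on every issue; overall, the department prevails.

department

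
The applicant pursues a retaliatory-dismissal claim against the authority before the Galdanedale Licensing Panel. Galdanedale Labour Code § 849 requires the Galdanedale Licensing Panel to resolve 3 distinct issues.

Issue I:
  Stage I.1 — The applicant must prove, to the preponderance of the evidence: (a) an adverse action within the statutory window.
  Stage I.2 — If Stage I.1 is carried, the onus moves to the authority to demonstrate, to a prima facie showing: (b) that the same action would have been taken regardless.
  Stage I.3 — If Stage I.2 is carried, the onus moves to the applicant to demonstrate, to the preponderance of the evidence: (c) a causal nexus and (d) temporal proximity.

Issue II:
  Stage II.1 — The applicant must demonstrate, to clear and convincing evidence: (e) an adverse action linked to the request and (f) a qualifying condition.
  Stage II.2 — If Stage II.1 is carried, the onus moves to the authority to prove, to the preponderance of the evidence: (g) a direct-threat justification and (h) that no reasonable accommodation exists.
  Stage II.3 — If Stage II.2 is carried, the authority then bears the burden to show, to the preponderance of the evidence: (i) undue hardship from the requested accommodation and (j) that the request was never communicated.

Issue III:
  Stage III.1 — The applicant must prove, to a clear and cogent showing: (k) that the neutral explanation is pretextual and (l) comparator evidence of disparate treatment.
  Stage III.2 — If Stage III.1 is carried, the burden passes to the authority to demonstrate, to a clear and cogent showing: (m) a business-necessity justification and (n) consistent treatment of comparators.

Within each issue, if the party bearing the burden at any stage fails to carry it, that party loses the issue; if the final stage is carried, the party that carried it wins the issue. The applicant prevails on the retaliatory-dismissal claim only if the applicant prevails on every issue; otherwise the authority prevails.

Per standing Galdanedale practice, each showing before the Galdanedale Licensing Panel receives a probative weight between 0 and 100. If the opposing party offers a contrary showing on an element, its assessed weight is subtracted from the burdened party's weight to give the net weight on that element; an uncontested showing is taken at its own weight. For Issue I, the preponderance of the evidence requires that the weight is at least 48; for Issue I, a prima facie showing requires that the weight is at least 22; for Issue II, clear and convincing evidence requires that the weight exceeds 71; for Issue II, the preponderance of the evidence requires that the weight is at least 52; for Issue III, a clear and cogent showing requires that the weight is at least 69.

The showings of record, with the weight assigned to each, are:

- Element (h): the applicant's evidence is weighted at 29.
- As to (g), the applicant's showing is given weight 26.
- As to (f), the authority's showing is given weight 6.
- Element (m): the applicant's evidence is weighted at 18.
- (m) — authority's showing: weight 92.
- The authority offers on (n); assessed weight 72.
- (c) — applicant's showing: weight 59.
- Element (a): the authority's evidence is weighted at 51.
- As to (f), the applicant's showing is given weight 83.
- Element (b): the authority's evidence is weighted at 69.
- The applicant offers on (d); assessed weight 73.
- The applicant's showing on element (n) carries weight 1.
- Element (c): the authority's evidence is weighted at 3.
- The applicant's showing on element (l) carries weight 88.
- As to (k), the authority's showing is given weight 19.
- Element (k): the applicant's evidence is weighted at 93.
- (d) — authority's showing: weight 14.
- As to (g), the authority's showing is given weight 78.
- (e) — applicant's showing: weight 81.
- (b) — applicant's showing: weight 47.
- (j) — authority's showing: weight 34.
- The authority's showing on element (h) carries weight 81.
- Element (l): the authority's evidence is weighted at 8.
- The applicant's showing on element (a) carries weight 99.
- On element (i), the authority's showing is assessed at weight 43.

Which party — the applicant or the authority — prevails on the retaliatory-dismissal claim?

authority

— Issue I —
Stage I.1 — burden on applicant; standard: the preponderance of the evidence (weight is at least 48).
    (a): 99 − 51 = 48 ≥ 48 [met]
  The applicant carries Stage I.1; the authority now bears the burden.
Stage I.2 — burden on authority; standard: a prima facie showing (weight is at least 22).
    (b): 69 − 47 = 22 ≥ 22 [met]
  Stage I.2 carried; the burden shifts to the applicant.
Stage I.3 — burden on applicant; standard: the preponderance of the evidence (weight is at least 48).
    (c): 59 − 3 = 56 ≥ 48 [met]
    (d): 73 − 14 = 59 ≥ 48 [met]
  The applicant carries the last stage.
Every stage carried; the applicant prevails on this issue.
— Issue II —
Stage II.1 (applicant, clear and convincing evidence, weight exceeds 71): (e) 81 > 71 — meets; (f) net 83−6=77 > 71 — meets.
  The applicant carries Stage II.1; the authority now bears the burden.
Stage II.2 (authority, the preponderance of the evidence, weight is at least 52): (g) net 78−26=52 ≥ 52 — meets; (h) net 81−29=52 ≥ 52 — meets.
  All elements met. The authority retains the burden for Stage II.3.
Stage II.3 (authority, the preponderance of the evidence, weight is at least 52): (i) 43 < 52 — fails; (j) 34 < 52 — fails.
  The authority does not carry Stage II.3.
The applicant prevails on this issue.
— Issue III —
At Stage III.1 the applicant must meet a clear and cogent showing (weight is at least 69): on (k) the weight is 93 less the opposing 19 gives net 74, ≥ 69, so (k) meets the standard; on (l) the weight is 88 less the opposing 8 gives net 80, which does reach 69, so (l) meets the standard.
  Stage III.1 carried; the burden shifts to the authority.
At Stage III.2 the authority must meet a clear and cogent showing (weight is at least 69): on (m) the weight is 92 less the opposing 18 gives net 74, which does reach 69, so (m) meets the standard; on (n) the weight is 72 less the opposing 1 gives net 71, which does reach 69, so (n) meets the standard.
  All elements met at the final stage.
With every stage satisfied, the authority prevails on this issue.
Per-issue: Issue I → applicant; Issue II → applicant; Issue III → authority. The applicant must prevail on every issue; overall, the authority prevails.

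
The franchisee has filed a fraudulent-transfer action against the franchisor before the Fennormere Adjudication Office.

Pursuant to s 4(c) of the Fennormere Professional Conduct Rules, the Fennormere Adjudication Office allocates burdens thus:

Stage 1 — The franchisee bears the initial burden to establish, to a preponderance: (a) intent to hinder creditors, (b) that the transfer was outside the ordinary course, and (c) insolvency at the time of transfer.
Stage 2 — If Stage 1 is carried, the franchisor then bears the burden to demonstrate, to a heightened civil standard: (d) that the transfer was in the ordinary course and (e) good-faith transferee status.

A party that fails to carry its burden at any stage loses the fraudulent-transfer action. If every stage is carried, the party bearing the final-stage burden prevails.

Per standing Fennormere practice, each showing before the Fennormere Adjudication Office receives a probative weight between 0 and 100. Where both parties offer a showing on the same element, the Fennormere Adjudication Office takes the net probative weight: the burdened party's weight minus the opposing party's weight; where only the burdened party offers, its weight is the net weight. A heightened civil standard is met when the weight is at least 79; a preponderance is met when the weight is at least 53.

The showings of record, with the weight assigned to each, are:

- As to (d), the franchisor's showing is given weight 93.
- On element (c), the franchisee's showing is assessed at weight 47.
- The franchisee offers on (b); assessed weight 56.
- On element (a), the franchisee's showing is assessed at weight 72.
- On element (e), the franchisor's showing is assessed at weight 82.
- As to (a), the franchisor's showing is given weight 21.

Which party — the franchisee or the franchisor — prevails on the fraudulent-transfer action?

franchisor

Stage 1 (franchisee, a preponderance, weight is at least 53): (a) net 72−21=51 < 53 — fails; (b) 56 ≥ 53 — meets; (c) 47 < 53 — fails.
  Stage 1 not carried; the franchisee fails its burden.
So the franchisor prevails.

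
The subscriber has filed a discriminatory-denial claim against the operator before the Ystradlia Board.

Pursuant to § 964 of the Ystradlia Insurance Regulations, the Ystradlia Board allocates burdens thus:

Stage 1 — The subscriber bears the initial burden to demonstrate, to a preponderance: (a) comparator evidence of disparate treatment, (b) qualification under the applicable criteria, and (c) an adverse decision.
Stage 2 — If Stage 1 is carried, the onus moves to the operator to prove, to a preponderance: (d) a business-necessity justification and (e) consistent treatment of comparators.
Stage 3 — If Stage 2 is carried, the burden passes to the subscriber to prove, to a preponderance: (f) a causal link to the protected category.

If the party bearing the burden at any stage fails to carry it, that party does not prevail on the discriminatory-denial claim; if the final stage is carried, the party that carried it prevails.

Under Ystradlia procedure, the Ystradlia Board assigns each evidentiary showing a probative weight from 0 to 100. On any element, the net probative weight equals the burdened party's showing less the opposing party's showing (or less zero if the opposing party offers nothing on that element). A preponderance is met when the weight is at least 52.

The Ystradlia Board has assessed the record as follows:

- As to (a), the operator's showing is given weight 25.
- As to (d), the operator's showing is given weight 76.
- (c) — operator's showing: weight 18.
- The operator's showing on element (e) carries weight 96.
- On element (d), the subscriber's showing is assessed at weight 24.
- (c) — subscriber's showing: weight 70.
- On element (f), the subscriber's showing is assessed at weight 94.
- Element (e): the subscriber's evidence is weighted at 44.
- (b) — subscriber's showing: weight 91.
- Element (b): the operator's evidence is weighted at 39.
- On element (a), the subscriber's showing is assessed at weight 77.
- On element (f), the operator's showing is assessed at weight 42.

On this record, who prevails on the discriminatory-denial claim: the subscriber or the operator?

Stage 1 — burden on subscriber; standard: a preponderance (weight is at least 52).
    (a): 77 − 25 = 52 ≥ 52 [met]
    (b): 91 − 39 = 52 ≥ 52 [met]
    (c): 70 − 18 = 52 ≥ 52 [met]
  Stage 1 carried; the burden shifts to the operator.
Stage 2 — burden on operator; standard: a preponderance (weight is at least 52).
    (d): 76 − 24 = 52 ≥ 52 [met]
    (e): 96 − 44 = 52 ≥ 52 [met]
  All elements met. The burden passes to the subscriber.
Stage 3 — burden on subscriber; standard: a preponderance (weight is at least 52).
    (f): 94 − 42 = 52 ≥ 52 [met]
  All elements met at the final stage.
With every stage satisfied, the subscriber prevails.

subscriber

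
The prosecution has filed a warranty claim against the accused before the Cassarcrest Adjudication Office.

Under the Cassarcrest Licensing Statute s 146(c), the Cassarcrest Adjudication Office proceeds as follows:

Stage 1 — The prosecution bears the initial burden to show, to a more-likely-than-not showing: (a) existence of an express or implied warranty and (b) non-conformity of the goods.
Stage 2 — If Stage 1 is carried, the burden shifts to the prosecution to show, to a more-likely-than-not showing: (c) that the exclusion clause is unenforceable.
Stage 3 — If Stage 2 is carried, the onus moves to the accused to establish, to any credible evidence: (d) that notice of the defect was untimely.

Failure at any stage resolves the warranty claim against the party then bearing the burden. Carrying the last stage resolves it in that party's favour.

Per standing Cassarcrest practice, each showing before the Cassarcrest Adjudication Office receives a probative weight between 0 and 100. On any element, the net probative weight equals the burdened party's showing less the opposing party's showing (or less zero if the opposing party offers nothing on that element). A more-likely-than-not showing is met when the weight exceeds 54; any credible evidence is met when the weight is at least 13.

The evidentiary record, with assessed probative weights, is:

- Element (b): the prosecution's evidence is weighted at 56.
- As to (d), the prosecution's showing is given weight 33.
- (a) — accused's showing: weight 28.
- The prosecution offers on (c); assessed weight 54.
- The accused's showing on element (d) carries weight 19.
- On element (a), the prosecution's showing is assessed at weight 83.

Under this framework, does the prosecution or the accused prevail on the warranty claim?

accused

Stage 1 — burden on prosecution; standard: a more-likely-than-not showing (weight exceeds 54).
    (a): 83 − 28 = 55 > 54 [met]
    (b): 56 > 54 [met]
  Stage 1 carried; the burden remains with the prosecution.
Stage 2 — burden on prosecution; standard: a more-likely-than-not showing (weight exceeds 54).
    (c): 54 ≤ 54 [not met]
  Stage 2 not carried; the prosecution fails its burden.
The analysis ends at Stage 2; the accused prevails.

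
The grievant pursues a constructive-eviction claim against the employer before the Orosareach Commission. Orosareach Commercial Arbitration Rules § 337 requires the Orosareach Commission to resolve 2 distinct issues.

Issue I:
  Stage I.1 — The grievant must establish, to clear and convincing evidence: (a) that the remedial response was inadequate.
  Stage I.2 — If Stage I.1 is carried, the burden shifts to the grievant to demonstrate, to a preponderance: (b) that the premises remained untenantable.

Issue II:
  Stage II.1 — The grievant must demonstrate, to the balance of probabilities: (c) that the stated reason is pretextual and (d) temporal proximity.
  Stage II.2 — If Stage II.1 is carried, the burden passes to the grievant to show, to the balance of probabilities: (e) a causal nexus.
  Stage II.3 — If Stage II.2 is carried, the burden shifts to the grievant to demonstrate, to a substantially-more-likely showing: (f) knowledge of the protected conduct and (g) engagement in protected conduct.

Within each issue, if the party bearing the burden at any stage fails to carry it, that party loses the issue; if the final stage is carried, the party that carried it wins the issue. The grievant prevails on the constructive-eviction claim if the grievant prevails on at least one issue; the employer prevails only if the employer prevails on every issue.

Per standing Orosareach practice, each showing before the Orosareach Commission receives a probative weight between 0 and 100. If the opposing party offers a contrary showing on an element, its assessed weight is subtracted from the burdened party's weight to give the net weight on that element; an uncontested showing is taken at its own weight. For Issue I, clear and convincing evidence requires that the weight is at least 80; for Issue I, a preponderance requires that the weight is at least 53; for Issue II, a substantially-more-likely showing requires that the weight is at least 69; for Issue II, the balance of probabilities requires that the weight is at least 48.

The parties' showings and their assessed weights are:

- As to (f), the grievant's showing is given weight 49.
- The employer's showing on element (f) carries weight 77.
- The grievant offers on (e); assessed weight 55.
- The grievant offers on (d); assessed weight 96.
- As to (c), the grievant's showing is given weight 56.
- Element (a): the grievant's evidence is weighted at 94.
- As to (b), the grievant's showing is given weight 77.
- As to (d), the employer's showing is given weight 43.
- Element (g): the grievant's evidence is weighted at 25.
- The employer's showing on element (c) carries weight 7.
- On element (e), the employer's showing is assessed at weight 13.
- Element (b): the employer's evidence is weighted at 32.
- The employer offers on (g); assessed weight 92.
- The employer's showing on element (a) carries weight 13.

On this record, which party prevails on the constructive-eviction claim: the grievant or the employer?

— Issue I —
Stage I.1 (grievant, clear and convincing evidence, weight is at least 80): (a) net 94−13=81 ≥ 80 — meets.
  Stage I.1 is satisfied; the grievant continues to bear the burden.
Stage I.2 (grievant, a preponderance, weight is at least 53): (b) net 77−32=45 < 53 — fails.
  Stage I.2 not carried; the grievant fails its burden.
So the employer prevails on this issue.
— Issue II —
Stage II.1 — burden on grievant; standard: the balance of probabilities (weight is at least 48).
    (c): 56 − 7 = 49 ≥ 48 [met]
    (d): 96 − 43 = 53 ≥ 48 [met]
  Stage II.1 carried; the burden remains with the grievant.
Stage II.2 — burden on grievant; standard: the balance of probabilities (weight is at least 48).
    (e): 55 − 13 = 42 < 48 [not met]
  The grievant does not carry Stage II.2.
So the employer prevails on this issue.
Per-issue: Issue I → employer; Issue II → employer. The grievant must prevail on at least one issue; overall, the employer prevails.

employer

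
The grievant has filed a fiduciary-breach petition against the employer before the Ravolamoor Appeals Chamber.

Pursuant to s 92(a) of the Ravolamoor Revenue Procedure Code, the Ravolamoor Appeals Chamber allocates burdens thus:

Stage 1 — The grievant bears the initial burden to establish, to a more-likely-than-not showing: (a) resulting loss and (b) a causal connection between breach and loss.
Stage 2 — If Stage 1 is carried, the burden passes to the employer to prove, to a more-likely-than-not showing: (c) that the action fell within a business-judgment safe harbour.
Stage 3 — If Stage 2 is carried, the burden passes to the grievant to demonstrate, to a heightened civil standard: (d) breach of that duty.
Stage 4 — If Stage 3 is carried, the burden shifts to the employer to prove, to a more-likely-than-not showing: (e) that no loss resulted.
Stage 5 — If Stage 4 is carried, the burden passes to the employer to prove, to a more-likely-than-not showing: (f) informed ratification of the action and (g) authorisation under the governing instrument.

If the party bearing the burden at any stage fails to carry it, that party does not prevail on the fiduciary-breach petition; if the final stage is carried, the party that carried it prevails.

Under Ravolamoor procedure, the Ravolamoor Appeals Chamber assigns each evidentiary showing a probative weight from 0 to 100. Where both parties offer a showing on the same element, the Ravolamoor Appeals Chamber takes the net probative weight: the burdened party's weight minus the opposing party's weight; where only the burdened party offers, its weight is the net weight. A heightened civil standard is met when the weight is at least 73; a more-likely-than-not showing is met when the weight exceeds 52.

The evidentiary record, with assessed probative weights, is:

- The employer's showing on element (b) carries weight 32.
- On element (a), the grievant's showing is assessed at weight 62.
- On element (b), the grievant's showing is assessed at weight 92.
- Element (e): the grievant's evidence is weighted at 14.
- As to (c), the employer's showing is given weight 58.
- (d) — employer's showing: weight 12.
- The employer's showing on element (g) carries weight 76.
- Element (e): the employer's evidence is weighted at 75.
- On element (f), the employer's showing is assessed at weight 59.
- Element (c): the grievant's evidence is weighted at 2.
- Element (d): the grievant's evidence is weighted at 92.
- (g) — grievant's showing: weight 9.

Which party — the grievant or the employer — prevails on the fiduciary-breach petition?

employer

Stage 1 — burden on grievant; standard: a more-likely-than-not showing (weight exceeds 52).
    (a): 62 > 52 [met]
    (b): 92 − 32 = 60 > 52 [met]
  All elements met. The burden passes to the employer.
Stage 2 — burden on employer; standard: a more-likely-than-not showing (weight exceeds 52).
    (c): 58 − 2 = 56 > 52 [met]
  Stage 2 carried; the burden shifts to the grievant.
Stage 3 — burden on grievant; standard: a heightened civil standard (weight is at least 73).
    (d): 92 − 12 = 80 ≥ 73 [met]
  Stage 3 carried; the burden shifts to the employer.
Stage 4 — burden on employer; standard: a more-likely-than-not showing (weight exceeds 52).
    (e): 75 − 14 = 61 > 52 [met]
  Stage 4 carried; the burden remains with the employer.
Stage 5 — burden on employer; standard: a more-likely-than-not showing (weight exceeds 52).
    (f): 59 > 52 [met]
    (g): 76 − 9 = 67 > 52 [met]
  Stage 5 carried; the final stage is satisfied.
Every stage carried; the employer prevails.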